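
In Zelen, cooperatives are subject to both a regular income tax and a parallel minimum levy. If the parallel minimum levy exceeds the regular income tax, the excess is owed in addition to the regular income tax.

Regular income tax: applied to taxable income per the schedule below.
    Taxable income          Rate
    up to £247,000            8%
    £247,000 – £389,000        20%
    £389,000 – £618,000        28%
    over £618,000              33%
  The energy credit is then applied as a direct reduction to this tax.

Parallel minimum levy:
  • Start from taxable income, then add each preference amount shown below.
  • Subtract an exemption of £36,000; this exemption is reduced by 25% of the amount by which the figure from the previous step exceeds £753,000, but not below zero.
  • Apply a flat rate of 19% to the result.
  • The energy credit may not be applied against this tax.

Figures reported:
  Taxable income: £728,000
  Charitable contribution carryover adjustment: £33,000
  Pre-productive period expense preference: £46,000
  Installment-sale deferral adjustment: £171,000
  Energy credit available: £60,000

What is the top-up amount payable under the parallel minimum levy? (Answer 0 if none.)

Parallel minimum levy:
  Adjusted income: £728,000 + £33,000 + £46,000 + £171,000 = £978,000
  Exemption: 25% × (£978,000 − £753,000) = £56,250 ≥ £36,000, so the exemption is fully phased out
  Base: £978,000 − £0 = £978,000
  £978,000 × 19% = £185,820

Regular income tax:
  £247,000 × 8% = £19,760
  £142,000 × 20% = £28,400
  £229,000 × 28% = £64,120
  £110,000 × 33% = £36,300
  → £148,580
  Less energy credit £60,000 → £88,580

Excess of parallel minimum levy over regular income tax: £185,820 − £88,580 = £97,240.

£97,240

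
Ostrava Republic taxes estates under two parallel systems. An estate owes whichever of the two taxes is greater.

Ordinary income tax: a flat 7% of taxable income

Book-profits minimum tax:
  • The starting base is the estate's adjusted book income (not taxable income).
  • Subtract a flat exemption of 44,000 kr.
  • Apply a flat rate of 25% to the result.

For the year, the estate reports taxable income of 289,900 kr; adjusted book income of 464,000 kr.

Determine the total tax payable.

Ordinary income tax:
  289,900 kr × 7% = 20,293 kr

Book-profits minimum tax:
  Base (adjusted book income): 464,000 kr
  Less exemption 44,000 kr → base 420,000 kr
  420,000 kr × 25% = 105,000 kr

105,000 kr > 20,293 kr, so the book-profits minimum tax is the binding amount.

105,000 kr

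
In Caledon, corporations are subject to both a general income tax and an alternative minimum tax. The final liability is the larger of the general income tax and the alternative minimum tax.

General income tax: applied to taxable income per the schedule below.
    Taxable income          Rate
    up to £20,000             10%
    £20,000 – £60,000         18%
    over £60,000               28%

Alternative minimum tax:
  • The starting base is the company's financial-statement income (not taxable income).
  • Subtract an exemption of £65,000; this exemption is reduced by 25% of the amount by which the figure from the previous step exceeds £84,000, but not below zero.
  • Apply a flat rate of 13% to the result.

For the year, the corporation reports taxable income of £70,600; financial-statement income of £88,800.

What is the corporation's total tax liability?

Alternative minimum tax:
  Base (financial-statement income): £88,800
  Exemption: £65,000 − 25% × (£88,800 − £84,000) = £65,000 − £1,200 = £63,800
  Base: £88,800 − £63,800 = £25,000
  £25,000 × 13% = £3,250

General income tax:
  £20,000 × 10% = £2,000
  £40,000 × 18% = £7,200
  £10,600 × 28% = £2,968
  → £12,168

£12,168 > £3,250, so the general income tax governs.

£12,168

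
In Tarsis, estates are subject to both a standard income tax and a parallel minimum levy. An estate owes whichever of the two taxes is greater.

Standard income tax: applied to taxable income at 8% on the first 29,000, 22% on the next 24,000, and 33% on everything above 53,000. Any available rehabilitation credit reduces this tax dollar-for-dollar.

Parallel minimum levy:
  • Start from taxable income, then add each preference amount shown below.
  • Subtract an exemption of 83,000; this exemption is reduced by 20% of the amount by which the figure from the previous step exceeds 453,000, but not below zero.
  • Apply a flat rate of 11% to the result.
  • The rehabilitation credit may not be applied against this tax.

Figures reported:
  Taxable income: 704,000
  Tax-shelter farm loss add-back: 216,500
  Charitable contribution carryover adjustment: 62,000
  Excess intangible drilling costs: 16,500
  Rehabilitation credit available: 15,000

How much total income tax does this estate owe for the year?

Standard income tax:
  29,000 × 8% = 2,320
  24,000 × 22% = 5,280
  651,000 × 33% = 214,830
  → 222,430
  Less rehabilitation credit 15,000 → 207,430

Parallel minimum levy:
  Adjusted income: 704,000 + 216,500 + 62,000 + 16,500 = 999,000
  Exemption: 20% × (999,000 − 453,000) = 109,200 ≥ 83,000, so the exemption is fully phased out
  Base: 999,000 − 0 = 999,000
  999,000 × 11% = 109,890

207,430 > 109,890, so the standard income tax governs.

207,430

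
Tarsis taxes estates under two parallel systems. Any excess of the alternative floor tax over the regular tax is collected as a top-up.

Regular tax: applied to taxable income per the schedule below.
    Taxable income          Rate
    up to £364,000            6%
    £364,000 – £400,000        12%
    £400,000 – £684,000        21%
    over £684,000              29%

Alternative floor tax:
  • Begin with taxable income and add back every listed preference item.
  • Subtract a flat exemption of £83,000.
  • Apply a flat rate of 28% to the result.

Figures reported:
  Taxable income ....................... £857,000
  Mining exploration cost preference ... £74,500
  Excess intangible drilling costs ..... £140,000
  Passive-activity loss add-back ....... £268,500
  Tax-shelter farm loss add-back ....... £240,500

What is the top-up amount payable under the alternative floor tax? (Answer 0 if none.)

£283,330

Alternative floor tax:
  Adjusted income: £857,000 + £74,500 + £140,000 + £268,500 + £240,500 = £1,580,500
  Less exemption £83,000 → base £1,497,500
  £1,497,500 × 28% = £419,300

Regular tax:
  £364,000 × 6% = £21,840
  £36,000 × 12% = £4,320
  £284,000 × 21% = £59,640
  £173,000 × 29% = £50,170
  → £135,970

Excess of alternative floor tax over regular tax: £419,300 − £135,970 = £283,330.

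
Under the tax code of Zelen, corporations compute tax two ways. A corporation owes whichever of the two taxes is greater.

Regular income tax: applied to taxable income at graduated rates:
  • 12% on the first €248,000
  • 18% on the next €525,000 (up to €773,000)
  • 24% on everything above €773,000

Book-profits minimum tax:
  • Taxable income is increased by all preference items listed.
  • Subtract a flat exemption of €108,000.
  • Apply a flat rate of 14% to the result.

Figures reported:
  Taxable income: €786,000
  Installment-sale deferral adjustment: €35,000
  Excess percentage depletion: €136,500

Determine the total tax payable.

€127,380

Regular income tax:
  €248,000 × 12% = €29,760
  €525,000 × 18% = €94,500
  €13,000 × 24% = €3,120
  → €127,380

Book-profits minimum tax:
  Adjusted income: €786,000 + €35,000 + €136,500 = €957,500
  Less exemption €108,000 → base €849,500
  €849,500 × 14% = €118,930

€127,380 > €118,930, so the regular income tax governs.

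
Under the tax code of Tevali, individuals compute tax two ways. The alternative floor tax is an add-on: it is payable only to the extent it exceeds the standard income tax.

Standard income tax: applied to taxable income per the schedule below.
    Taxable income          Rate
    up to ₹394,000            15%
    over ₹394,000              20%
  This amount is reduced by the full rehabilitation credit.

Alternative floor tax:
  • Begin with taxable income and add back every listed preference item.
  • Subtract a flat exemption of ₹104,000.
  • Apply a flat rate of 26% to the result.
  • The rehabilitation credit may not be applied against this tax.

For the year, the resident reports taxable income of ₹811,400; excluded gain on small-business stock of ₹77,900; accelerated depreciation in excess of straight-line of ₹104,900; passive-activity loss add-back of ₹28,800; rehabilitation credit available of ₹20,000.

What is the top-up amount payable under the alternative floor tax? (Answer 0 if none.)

₹116,360

Standard income tax:
  ₹394,000 × 15% = ₹59,100
  ₹417,400 × 20% = ₹83,480
  → ₹142,580
  Less rehabilitation credit ₹20,000 → ₹122,580

Alternative floor tax:
  Adjusted income: ₹811,400 + ₹77,900 + ₹104,900 + ₹28,800 = ₹1,023,000
  Less exemption ₹104,000 → base ₹919,000
  ₹919,000 × 26% = ₹238,940

Excess of alternative floor tax over standard income tax: ₹238,940 − ₹122,580 = ₹116,360.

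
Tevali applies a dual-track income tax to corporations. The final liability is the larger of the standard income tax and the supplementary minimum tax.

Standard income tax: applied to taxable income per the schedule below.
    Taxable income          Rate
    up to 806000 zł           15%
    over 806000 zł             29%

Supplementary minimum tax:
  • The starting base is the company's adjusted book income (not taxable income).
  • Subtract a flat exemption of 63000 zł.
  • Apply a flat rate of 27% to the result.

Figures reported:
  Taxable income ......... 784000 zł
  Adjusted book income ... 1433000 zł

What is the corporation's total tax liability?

Supplementary minimum tax:
  Base (adjusted book income): 1433000 zł
  Less exemption 63000 zł → base 1370000 zł
  1370000 zł × 27% = 369900 zł

Standard income tax:
  784000 zł × 15% = 117600 zł

369900 zł > 117600 zł, so the supplementary minimum tax is the binding amount.

369900 zł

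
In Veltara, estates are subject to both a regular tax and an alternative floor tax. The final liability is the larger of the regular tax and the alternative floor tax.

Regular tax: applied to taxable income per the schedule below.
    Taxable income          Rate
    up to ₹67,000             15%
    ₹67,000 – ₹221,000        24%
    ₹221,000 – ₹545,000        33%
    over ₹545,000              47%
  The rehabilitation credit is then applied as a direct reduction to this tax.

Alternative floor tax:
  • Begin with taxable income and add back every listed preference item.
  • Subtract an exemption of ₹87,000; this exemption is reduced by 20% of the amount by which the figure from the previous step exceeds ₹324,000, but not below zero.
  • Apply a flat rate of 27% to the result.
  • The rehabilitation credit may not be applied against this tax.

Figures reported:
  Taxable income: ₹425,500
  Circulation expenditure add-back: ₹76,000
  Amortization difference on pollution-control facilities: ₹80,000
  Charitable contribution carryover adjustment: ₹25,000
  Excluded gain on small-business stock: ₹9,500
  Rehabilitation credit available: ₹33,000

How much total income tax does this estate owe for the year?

₹158,598

Alternative floor tax:
  Adjusted income: ₹425,500 + ₹76,000 + ₹80,000 + ₹25,000 + ₹9,500 = ₹616,000
  Exemption: ₹87,000 − 20% × (₹616,000 − ₹324,000) = ₹87,000 − ₹58,400 = ₹28,600
  Base: ₹616,000 − ₹28,600 = ₹587,400
  ₹587,400 × 27% = ₹158,598

Regular tax:
  ₹67,000 × 15% = ₹10,050
  ₹154,000 × 24% = ₹36,960
  ₹204,500 × 33% = ₹67,485
  → ₹114,495
  Less rehabilitation credit ₹33,000 → ₹81,495

₹158,598 > ₹81,495, so the alternative floor tax is the binding amount.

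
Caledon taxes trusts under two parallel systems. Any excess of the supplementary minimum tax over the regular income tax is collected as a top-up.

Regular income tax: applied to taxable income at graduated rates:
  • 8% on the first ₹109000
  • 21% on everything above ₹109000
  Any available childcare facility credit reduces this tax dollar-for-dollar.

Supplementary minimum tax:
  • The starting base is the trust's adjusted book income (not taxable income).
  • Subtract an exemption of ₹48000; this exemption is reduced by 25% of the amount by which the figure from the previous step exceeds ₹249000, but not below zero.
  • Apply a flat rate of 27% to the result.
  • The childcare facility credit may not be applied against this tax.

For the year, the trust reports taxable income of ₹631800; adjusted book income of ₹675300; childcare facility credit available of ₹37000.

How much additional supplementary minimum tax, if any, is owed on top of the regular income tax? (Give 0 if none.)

₹100823

Supplementary minimum tax:
  Base (adjusted book income): ₹675300
  Exemption: 25% × (₹675300 − ₹249000) = ₹106575 ≥ ₹48000, so the exemption is fully phased out
  Base: ₹675300 − ₹0 = ₹675300
  ₹675300 × 27% = ₹182331

Regular income tax:
  ₹109000 × 8% = ₹8720
  ₹522800 × 21% = ₹109788
  → ₹118508
  Less childcare facility credit ₹37000 → ₹81508

Excess of supplementary minimum tax over regular income tax: ₹182331 − ₹81508 = ₹100823.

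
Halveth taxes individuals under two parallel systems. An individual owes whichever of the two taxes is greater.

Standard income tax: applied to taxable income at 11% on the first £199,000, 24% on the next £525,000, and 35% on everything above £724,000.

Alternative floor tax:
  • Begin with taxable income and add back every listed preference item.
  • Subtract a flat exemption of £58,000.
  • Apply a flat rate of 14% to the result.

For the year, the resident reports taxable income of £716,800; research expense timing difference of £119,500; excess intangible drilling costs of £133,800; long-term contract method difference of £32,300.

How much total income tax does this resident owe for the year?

Standard income tax:
  £199,000 × 11% = £21,890
  £517,800 × 24% = £124,272
  → £146,162

Alternative floor tax:
  Adjusted income: £716,800 + £119,500 + £133,800 + £32,300 = £1,002,400
  Less exemption £58,000 → base £944,400
  £944,400 × 14% = £132,216

£146,162 > £132,216, so the standard income tax governs.

£146,162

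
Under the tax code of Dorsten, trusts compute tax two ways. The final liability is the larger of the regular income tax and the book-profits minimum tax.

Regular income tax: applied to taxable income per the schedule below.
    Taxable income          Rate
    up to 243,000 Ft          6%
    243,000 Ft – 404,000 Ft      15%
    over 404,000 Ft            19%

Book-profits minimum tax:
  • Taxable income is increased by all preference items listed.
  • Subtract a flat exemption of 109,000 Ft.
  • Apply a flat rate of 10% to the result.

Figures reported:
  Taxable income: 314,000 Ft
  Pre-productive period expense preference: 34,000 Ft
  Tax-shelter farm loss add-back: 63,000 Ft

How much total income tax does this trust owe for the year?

Regular income tax:
  243,000 Ft × 6% = 14,580 Ft
  71,000 Ft × 15% = 10,650 Ft
  → 25,230 Ft

Book-profits minimum tax:
  Adjusted income: 314,000 Ft + 34,000 Ft + 63,000 Ft = 411,000 Ft
  Less exemption 109,000 Ft → base 302,000 Ft
  302,000 Ft × 10% = 30,200 Ft

30,200 Ft > 25,230 Ft, so the book-profits minimum tax is the binding amount.

30,200 Ft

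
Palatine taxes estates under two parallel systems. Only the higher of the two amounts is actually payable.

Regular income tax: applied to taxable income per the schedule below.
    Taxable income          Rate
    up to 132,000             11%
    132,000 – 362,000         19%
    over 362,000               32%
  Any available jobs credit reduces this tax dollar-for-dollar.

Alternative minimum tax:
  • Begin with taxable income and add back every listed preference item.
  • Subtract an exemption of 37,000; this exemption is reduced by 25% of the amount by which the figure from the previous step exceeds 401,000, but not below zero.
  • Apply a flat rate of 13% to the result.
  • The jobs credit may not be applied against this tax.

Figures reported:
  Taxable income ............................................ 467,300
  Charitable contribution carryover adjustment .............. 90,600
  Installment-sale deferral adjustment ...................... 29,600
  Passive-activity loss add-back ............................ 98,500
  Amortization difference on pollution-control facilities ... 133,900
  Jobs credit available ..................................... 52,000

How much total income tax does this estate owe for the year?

106,587

Regular income tax:
  132,000 × 11% = 14,520
  230,000 × 19% = 43,700
  105,300 × 32% = 33,696
  → 91,916
  Less jobs credit 52,000 → 39,916

Alternative minimum tax:
  Adjusted income: 467,300 + 90,600 + 29,600 + 98,500 + 133,900 = 819,900
  Exemption: 25% × (819,900 − 401,000) = 104,725 ≥ 37,000, so the exemption is fully phased out
  Base: 819,900 − 0 = 819,900
  819,900 × 13% = 106,587

106,587 > 39,916, so the alternative minimum tax is the binding amount.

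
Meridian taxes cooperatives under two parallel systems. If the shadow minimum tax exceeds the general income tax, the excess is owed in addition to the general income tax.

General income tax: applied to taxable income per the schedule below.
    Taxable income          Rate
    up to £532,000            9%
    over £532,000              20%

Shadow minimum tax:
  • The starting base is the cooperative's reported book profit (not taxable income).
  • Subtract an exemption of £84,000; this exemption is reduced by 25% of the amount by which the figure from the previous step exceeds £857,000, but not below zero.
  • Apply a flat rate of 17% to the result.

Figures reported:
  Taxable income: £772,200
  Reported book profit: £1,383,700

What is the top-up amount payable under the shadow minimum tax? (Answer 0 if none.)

General income tax:
  £532,000 × 9% = £47,880
  £240,200 × 20% = £48,040
  → £95,920

Shadow minimum tax:
  Base (reported book profit): £1,383,700
  Exemption: 25% × (£1,383,700 − £857,000) = £131,675 ≥ £84,000, so the exemption is fully phased out
  Base: £1,383,700 − £0 = £1,383,700
  £1,383,700 × 17% = £235,229

Excess of shadow minimum tax over general income tax: £235,229 − £95,920 = £139,309.

£139,309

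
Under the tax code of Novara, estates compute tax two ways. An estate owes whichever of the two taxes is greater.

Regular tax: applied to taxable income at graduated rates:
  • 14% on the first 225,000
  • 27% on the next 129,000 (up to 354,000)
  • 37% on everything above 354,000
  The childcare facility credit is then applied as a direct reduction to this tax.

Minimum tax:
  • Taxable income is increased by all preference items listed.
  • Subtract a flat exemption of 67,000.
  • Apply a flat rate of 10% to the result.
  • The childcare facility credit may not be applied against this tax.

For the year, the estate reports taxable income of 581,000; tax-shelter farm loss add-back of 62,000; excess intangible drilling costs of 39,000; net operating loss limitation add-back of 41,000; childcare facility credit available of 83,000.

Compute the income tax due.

67,320

Regular tax:
  225,000 × 14% = 31,500
  129,000 × 27% = 34,830
  227,000 × 37% = 83,990
  → 150,320
  Less childcare facility credit 83,000 → 67,320

Minimum tax:
  Adjusted income: 581,000 + 62,000 + 39,000 + 41,000 = 723,000
  Less exemption 67,000 → base 656,000
  656,000 × 10% = 65,600

67,320 > 65,600, so the regular tax governs.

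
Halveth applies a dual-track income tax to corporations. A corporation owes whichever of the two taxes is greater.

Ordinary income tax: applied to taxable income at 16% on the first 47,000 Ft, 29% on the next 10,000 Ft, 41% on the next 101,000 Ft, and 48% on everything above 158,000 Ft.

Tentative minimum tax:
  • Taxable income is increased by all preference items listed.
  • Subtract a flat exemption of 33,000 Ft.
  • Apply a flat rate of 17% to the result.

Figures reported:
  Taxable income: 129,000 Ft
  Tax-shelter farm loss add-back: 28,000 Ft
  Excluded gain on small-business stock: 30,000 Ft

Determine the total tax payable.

Ordinary income tax:
  47,000 Ft × 16% = 7,520 Ft
  10,000 Ft × 29% = 2,900 Ft
  72,000 Ft × 41% = 29,520 Ft
  → 39,940 Ft

Tentative minimum tax:
  Adjusted income: 129,000 Ft + 28,000 Ft + 30,000 Ft = 187,000 Ft
  Less exemption 33,000 Ft → base 154,000 Ft
  154,000 Ft × 17% = 26,180 Ft

39,940 Ft > 26,180 Ft, so the ordinary income tax governs.

39,940 Ft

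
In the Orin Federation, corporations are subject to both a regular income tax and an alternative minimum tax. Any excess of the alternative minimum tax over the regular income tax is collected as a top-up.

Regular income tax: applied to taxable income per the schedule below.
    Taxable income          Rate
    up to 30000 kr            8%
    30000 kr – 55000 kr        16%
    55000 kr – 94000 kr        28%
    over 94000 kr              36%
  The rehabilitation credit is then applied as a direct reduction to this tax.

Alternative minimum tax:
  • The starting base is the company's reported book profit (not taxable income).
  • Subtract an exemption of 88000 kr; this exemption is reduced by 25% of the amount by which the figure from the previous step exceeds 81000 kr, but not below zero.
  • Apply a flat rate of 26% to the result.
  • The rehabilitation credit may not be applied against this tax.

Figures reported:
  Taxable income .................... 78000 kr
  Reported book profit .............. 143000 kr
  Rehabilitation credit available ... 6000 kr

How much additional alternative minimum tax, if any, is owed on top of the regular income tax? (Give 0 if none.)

Alternative minimum tax:
  Base (reported book profit): 143000 kr
  Exemption: 88000 kr − 25% × (143000 kr − 81000 kr) = 88000 kr − 15500 kr = 72500 kr
  Base: 143000 kr − 72500 kr = 70500 kr
  70500 kr × 26% = 18330 kr

Regular income tax:
  30000 kr × 8% = 2400 kr
  25000 kr × 16% = 4000 kr
  23000 kr × 28% = 6440 kr
  → 12840 kr
  Less rehabilitation credit 6000 kr → 6840 kr

Excess of alternative minimum tax over regular income tax: 18330 kr − 6840 kr = 11490 kr.

11490 kr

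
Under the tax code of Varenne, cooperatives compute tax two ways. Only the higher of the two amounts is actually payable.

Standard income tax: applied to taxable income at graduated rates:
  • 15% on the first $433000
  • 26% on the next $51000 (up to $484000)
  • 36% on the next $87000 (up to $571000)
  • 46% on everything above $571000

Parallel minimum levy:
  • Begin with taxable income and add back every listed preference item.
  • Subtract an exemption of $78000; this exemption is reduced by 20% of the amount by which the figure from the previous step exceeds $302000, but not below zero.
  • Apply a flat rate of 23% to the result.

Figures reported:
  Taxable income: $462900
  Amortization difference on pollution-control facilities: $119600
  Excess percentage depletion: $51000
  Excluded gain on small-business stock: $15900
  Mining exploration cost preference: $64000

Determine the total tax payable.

$164082

Standard income tax:
  $433000 × 15% = $64950
  $29900 × 26% = $7774
  → $72724

Parallel minimum levy:
  Adjusted income: $462900 + $119600 + $51000 + $15900 + $64000 = $713400
  Exemption: 20% × ($713400 − $302000) = $82280 ≥ $78000, so the exemption is fully phased out
  Base: $713400 − $0 = $713400
  $713400 × 23% = $164082

$164082 > $72724, so the parallel minimum levy is the binding amount.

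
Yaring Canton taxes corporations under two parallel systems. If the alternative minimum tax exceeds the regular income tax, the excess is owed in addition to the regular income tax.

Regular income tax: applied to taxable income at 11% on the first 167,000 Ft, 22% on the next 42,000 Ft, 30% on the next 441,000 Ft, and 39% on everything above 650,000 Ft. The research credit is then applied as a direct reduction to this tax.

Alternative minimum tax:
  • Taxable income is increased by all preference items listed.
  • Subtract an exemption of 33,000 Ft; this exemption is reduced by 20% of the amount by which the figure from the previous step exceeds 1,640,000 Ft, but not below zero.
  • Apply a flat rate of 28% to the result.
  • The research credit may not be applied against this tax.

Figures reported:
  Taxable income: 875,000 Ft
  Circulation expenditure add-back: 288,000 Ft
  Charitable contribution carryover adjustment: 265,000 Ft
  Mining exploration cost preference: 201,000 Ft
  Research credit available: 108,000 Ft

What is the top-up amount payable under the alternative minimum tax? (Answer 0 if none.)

Alternative minimum tax:
  Adjusted income: 875,000 Ft + 288,000 Ft + 265,000 Ft + 201,000 Ft = 1,629,000 Ft
  Exemption: 1,629,000 Ft ≤ 1,640,000 Ft, so full 33,000 Ft applies
  Base: 1,629,000 Ft − 33,000 Ft = 1,596,000 Ft
  1,596,000 Ft × 28% = 446,880 Ft

Regular income tax:
  167,000 Ft × 11% = 18,370 Ft
  42,000 Ft × 22% = 9,240 Ft
  441,000 Ft × 30% = 132,300 Ft
  225,000 Ft × 39% = 87,750 Ft
  → 247,660 Ft
  Less research credit 108,000 Ft → 139,660 Ft

Excess of alternative minimum tax over regular income tax: 446,880 Ft − 139,660 Ft = 307,220 Ft.

307,220 Ft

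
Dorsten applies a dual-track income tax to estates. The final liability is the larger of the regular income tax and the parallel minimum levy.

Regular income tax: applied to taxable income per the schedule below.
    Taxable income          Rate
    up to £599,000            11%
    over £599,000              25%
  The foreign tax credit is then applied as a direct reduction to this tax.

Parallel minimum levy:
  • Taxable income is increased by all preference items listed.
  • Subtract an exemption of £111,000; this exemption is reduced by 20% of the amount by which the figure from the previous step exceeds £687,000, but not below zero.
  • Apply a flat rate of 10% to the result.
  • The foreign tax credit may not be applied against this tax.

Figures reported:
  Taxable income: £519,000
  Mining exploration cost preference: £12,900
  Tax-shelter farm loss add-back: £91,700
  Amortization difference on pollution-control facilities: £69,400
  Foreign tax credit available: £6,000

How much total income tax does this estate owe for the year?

Regular income tax:
  £519,000 × 11% = £57,090
  Less foreign tax credit £6,000 → £51,090

Parallel minimum levy:
  Adjusted income: £519,000 + £12,900 + £91,700 + £69,400 = £693,000
  Exemption: £111,000 − 20% × (£693,000 − £687,000) = £111,000 − £1,200 = £109,800
  Base: £693,000 − £109,800 = £583,200
  £583,200 × 10% = £58,320

£58,320 > £51,090, so the parallel minimum levy is the binding amount.

£58,320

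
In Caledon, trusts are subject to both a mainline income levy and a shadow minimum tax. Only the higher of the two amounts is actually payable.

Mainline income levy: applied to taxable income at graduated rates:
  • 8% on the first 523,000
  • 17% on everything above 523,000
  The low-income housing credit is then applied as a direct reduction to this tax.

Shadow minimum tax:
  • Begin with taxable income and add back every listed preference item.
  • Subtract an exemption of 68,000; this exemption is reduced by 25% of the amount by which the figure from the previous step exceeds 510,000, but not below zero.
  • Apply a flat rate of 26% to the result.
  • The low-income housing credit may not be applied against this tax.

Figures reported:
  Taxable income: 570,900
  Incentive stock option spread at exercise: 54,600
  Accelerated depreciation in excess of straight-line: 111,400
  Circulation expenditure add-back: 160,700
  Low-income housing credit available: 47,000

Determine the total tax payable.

Shadow minimum tax:
  Adjusted income: 570,900 + 54,600 + 111,400 + 160,700 = 897,600
  Exemption: 25% × (897,600 − 510,000) = 96,900 ≥ 68,000, so the exemption is fully phased out
  Base: 897,600 − 0 = 897,600
  897,600 × 26% = 233,376

Mainline income levy:
  523,000 × 8% = 41,840
  47,900 × 17% = 8,143
  → 49,983
  Less low-income housing credit 47,000 → 2,983

233,376 > 2,983, so the shadow minimum tax is the binding amount.

233,376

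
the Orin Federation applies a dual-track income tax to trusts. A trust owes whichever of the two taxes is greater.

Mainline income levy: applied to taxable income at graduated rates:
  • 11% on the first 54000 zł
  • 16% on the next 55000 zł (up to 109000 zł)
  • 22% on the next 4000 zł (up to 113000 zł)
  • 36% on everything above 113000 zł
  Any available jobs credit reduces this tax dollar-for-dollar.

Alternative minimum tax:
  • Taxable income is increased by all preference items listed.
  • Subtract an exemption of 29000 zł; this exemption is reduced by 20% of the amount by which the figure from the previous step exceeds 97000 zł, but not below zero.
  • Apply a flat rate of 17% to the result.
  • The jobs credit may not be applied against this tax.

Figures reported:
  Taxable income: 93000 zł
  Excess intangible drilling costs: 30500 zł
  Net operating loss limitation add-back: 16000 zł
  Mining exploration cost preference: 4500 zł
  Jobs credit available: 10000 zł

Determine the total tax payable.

Alternative minimum tax:
  Adjusted income: 93000 zł + 30500 zł + 16000 zł + 4500 zł = 144000 zł
  Exemption: 29000 zł − 20% × (144000 zł − 97000 zł) = 29000 zł − 9400 zł = 19600 zł
  Base: 144000 zł − 19600 zł = 124400 zł
  124400 zł × 17% = 21148 zł

Mainline income levy:
  54000 zł × 11% = 5940 zł
  39000 zł × 16% = 6240 zł
  → 12180 zł
  Less jobs credit 10000 zł → 2180 zł

21148 zł > 2180 zł, so the alternative minimum tax is the binding amount.

21148 zł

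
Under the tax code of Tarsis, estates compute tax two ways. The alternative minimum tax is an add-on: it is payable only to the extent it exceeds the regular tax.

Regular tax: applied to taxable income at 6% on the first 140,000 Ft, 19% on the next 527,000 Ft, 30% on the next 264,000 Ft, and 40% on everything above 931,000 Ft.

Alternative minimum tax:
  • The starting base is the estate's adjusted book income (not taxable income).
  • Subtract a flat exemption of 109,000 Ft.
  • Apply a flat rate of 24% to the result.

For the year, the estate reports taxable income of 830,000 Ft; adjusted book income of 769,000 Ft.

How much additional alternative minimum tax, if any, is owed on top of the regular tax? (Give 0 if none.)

970 Ft

Regular tax:
  140,000 Ft × 6% = 8,400 Ft
  527,000 Ft × 19% = 100,130 Ft
  163,000 Ft × 30% = 48,900 Ft
  → 157,430 Ft

Alternative minimum tax:
  Base (adjusted book income): 769,000 Ft
  Less exemption 109,000 Ft → base 660,000 Ft
  660,000 Ft × 24% = 158,400 Ft

Excess of alternative minimum tax over regular tax: 158,400 Ft − 157,430 Ft = 970 Ft.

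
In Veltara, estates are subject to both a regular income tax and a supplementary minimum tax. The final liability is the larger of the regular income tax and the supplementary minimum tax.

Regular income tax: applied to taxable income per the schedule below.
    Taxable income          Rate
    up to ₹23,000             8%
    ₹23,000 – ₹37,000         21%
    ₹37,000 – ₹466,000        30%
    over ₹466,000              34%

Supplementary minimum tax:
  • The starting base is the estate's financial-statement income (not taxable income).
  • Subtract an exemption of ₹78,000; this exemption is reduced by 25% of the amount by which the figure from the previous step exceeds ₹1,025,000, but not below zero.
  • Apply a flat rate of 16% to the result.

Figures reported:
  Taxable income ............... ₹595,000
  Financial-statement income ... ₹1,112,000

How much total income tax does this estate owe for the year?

Supplementary minimum tax:
  Base (financial-statement income): ₹1,112,000
  Exemption: ₹78,000 − 25% × (₹1,112,000 − ₹1,025,000) = ₹78,000 − ₹21,750 = ₹56,250
  Base: ₹1,112,000 − ₹56,250 = ₹1,055,750
  ₹1,055,750 × 16% = ₹168,920

Regular income tax:
  ₹23,000 × 8% = ₹1,840
  ₹14,000 × 21% = ₹2,940
  ₹429,000 × 30% = ₹128,700
  ₹129,000 × 34% = ₹43,860
  → ₹177,340

₹177,340 > ₹168,920, so the regular income tax governs.

₹177,340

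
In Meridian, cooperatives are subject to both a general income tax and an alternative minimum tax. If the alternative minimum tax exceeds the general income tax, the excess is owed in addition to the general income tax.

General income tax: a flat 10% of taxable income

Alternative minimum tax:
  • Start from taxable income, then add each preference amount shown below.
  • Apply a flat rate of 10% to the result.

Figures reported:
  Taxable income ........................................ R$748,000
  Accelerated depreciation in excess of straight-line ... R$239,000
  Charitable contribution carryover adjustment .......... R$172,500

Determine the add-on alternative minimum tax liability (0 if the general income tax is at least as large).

General income tax:
  R$748,000 × 10% = R$74,800

Alternative minimum tax:
  Adjusted income: R$748,000 + R$239,000 + R$172,500 = R$1,159,500
  R$1,159,500 × 10% = R$115,950

Excess of alternative minimum tax over general income tax: R$115,950 − R$74,800 = R$41,150.

R$41,150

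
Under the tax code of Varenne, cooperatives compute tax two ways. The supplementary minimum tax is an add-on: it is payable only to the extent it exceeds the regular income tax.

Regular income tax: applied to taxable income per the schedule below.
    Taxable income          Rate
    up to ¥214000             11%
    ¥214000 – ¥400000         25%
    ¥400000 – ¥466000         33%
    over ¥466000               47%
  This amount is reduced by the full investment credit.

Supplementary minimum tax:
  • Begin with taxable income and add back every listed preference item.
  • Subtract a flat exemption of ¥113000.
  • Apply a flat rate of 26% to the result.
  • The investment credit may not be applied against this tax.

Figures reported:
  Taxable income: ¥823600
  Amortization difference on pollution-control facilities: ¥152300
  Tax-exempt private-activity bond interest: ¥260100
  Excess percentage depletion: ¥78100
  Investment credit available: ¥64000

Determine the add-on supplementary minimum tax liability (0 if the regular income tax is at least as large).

Regular income tax:
  ¥214000 × 11% = ¥23540
  ¥186000 × 25% = ¥46500
  ¥66000 × 33% = ¥21780
  ¥357600 × 47% = ¥168072
  → ¥259892
  Less investment credit ¥64000 → ¥195892

Supplementary minimum tax:
  Adjusted income: ¥823600 + ¥152300 + ¥260100 + ¥78100 = ¥1314100
  Less exemption ¥113000 → base ¥1201100
  ¥1201100 × 26% = ¥312286

Excess of supplementary minimum tax over regular income tax: ¥312286 − ¥195892 = ¥116394.

¥116394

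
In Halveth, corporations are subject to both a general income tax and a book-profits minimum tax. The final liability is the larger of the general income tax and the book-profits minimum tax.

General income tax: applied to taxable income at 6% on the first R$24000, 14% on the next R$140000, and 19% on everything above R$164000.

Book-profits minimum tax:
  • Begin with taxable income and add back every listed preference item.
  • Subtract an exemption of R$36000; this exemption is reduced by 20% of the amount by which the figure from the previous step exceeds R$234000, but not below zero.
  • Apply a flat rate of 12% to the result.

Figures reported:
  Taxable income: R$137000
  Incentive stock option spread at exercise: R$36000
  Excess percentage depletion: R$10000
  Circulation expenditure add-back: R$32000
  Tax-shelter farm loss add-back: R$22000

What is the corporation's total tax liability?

R$24192

Book-profits minimum tax:
  Adjusted income: R$137000 + R$36000 + R$10000 + R$32000 + R$22000 = R$237000
  Exemption: R$36000 − 20% × (R$237000 − R$234000) = R$36000 − R$600 = R$35400
  Base: R$237000 − R$35400 = R$201600
  R$201600 × 12% = R$24192

General income tax:
  R$24000 × 6% = R$1440
  R$113000 × 14% = R$15820
  → R$17260

R$24192 > R$17260, so the book-profits minimum tax is the binding amount.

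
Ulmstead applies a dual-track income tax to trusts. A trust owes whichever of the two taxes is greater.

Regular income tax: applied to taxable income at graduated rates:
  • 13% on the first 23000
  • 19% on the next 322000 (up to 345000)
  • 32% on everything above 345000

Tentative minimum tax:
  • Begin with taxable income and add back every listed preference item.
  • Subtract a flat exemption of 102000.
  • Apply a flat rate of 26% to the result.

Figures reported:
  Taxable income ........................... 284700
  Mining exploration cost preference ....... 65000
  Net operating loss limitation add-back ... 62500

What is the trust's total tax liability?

Regular income tax:
  23000 × 13% = 2990
  261700 × 19% = 49723
  → 52713

Tentative minimum tax:
  Adjusted income: 284700 + 65000 + 62500 = 412200
  Less exemption 102000 → base 310200
  310200 × 26% = 80652

80652 > 52713, so the tentative minimum tax is the binding amount.

80652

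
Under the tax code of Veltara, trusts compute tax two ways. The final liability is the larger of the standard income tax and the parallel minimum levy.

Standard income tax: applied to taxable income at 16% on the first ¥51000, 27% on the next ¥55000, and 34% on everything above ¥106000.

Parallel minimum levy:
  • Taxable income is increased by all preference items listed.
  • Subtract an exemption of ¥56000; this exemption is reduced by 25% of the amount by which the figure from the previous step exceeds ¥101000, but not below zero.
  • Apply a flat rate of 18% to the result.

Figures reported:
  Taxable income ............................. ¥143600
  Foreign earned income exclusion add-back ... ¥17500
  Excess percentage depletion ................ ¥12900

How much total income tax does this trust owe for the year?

Standard income tax:
  ¥51000 × 16% = ¥8160
  ¥55000 × 27% = ¥14850
  ¥37600 × 34% = ¥12784
  → ¥35794

Parallel minimum levy:
  Adjusted income: ¥143600 + ¥17500 + ¥12900 = ¥174000
  Exemption: ¥56000 − 25% × (¥174000 − ¥101000) = ¥56000 − ¥18250 = ¥37750
  Base: ¥174000 − ¥37750 = ¥136250
  ¥136250 × 18% = ¥24525

¥35794 > ¥24525, so the standard income tax governs.

¥35794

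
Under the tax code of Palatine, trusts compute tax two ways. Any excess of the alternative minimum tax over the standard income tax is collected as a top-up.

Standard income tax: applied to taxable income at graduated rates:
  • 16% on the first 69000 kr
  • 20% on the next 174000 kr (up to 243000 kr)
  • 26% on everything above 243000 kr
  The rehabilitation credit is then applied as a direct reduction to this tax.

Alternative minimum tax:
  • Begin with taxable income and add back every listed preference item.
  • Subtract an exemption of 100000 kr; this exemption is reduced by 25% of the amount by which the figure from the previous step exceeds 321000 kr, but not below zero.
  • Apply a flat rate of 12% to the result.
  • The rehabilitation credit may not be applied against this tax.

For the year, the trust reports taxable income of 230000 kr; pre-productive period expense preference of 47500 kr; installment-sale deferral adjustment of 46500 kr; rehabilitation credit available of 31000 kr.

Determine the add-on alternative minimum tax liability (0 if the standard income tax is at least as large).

14730 kr

Alternative minimum tax:
  Adjusted income: 230000 kr + 47500 kr + 46500 kr = 324000 kr
  Exemption: 100000 kr − 25% × (324000 kr − 321000 kr) = 100000 kr − 750 kr = 99250 kr
  Base: 324000 kr − 99250 kr = 224750 kr
  224750 kr × 12% = 26970 kr

Standard income tax:
  69000 kr × 16% = 11040 kr
  161000 kr × 20% = 32200 kr
  → 43240 kr
  Less rehabilitation credit 31000 kr → 12240 kr

Excess of alternative minimum tax over standard income tax: 26970 kr − 12240 kr = 14730 kr.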